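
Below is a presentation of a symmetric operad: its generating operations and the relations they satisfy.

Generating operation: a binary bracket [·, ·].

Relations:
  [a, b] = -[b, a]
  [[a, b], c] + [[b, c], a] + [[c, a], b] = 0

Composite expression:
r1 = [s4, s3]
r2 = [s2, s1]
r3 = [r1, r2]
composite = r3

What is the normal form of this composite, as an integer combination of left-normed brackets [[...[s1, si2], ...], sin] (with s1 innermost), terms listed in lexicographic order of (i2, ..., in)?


-[[[s1, s2], s3], s4] + [[[s1, s2], s4], s3]

Skip Jacobi rewriting: expand, keep s1-initial words, read off terms.
Composite bracket: [[s4, s3], [s2, s1]]
The bracket unfolds into 8 signed words via [a, b] = ab - ba (2^3 = 8).
Collect the words opening with s1:
  sign of s1s2s3s4 is -1, so it contributes -[[[s1, s2], s3], s4]
  sign of s1s2s4s3 is +1, so it contributes +[[[s1, s2], s4], s3]


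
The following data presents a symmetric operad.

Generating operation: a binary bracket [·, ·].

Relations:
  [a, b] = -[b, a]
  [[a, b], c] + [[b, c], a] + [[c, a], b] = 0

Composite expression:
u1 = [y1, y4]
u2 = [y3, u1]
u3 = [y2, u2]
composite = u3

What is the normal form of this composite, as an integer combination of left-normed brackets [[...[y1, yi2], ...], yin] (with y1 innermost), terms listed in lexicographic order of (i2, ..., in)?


[[[y1, y4], y3], y2]


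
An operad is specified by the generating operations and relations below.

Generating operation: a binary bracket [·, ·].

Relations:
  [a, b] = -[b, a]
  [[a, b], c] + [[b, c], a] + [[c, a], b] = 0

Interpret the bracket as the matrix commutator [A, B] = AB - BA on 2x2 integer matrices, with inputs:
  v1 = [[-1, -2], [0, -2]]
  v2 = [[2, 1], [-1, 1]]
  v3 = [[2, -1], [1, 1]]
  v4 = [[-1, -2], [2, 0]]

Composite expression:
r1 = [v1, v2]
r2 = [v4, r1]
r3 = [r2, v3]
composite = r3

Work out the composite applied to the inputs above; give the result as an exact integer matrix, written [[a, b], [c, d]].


[v1, v2] = [[2, 3], [1, -2]]
[v4, [v1, v2]] = [[-8, 5], [9, 8]]
[[v4, [v1, v2]], v3] = [[14, 11], [25, -14]]

[[14, 11], [25, -14]]


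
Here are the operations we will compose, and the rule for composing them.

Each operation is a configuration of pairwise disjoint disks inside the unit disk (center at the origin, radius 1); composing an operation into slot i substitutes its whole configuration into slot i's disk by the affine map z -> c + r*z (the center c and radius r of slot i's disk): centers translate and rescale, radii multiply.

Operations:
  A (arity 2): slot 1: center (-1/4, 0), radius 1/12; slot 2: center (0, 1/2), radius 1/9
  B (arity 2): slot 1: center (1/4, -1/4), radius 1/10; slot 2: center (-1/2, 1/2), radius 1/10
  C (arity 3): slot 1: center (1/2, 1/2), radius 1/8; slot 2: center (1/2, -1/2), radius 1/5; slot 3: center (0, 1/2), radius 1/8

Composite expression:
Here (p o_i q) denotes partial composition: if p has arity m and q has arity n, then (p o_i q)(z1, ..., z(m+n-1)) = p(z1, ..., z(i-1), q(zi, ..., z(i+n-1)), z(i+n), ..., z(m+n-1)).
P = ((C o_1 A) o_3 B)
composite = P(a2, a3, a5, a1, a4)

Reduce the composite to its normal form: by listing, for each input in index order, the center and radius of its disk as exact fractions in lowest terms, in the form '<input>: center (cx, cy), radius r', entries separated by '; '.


Follow each a-input down from C: c' goes to c + r*c', radius to r*r'.
input a2: composing its 2 substitution steps yields center (15/32, 1/2), radius 1/96
input a3: composing its 2 substitution steps yields center (1/2, 9/16), radius 1/72
input a5: composing its 2 substitution steps yields center (11/20, -11/20), radius 1/50
input a1: composing its 2 substitution steps yields center (2/5, -2/5), radius 1/50
input a4: composing its 1 substitution step yields center (0, 1/2), radius 1/8

a1: center (2/5, -2/5), radius 1/50; a2: center (15/32, 1/2), radius 1/96; a3: center (1/2, 9/16), radius 1/72; a4: center (0, 1/2), radius 1/8; a5: center (11/20, -11/20), radius 1/50


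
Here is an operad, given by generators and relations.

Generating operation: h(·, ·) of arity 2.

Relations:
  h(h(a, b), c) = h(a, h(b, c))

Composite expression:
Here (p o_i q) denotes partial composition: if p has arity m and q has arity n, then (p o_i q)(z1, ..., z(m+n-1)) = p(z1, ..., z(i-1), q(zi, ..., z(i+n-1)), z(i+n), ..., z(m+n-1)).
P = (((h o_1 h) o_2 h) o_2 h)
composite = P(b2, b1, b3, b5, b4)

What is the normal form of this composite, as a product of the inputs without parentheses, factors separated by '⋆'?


b2 ⋆ b1 ⋆ b3 ⋆ b5 ⋆ b4

Associativity of h dissolves the nesting; only the b-input order survives.
h(b1, b3) linearizes to b1 ⋆ b3
h(h(b1, b3), b5) linearizes to b1 ⋆ b3 ⋆ b5
h(b2, h(h(b1, b3), b5)) linearizes to b2 ⋆ b1 ⋆ b3 ⋆ b5
h(h(b2, h(h(b1, b3), b5)), b4) linearizes to b2 ⋆ b1 ⋆ b3 ⋆ b5 ⋆ b4


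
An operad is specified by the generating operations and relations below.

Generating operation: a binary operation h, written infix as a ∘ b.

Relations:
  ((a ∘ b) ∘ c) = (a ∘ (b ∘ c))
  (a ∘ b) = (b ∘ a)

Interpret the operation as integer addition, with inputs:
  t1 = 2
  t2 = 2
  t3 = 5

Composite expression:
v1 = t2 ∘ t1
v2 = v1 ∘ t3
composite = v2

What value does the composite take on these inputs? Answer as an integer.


9

(t2 ∘ t1) = 4
((t2 ∘ t1) ∘ t3) = 9


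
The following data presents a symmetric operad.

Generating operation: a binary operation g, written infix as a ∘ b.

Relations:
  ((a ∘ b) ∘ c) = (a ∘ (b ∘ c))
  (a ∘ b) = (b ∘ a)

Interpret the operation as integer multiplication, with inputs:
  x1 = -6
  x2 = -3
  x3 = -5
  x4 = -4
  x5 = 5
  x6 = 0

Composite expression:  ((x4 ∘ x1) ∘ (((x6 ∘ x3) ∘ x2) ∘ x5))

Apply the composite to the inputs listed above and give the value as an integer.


0

(x4 ∘ x1) = 24
(x6 ∘ x3) = 0
((x6 ∘ x3) ∘ x2) = 0
(((x6 ∘ x3) ∘ x2) ∘ x5) = 0
((x4 ∘ x1) ∘ (((x6 ∘ x3) ∘ x2) ∘ x5)) = 0


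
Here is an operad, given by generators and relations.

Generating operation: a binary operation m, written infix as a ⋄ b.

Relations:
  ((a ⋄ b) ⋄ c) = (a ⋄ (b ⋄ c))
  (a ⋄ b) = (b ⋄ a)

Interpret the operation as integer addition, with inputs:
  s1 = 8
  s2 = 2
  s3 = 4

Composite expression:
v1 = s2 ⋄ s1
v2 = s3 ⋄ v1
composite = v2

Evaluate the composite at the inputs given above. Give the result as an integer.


14


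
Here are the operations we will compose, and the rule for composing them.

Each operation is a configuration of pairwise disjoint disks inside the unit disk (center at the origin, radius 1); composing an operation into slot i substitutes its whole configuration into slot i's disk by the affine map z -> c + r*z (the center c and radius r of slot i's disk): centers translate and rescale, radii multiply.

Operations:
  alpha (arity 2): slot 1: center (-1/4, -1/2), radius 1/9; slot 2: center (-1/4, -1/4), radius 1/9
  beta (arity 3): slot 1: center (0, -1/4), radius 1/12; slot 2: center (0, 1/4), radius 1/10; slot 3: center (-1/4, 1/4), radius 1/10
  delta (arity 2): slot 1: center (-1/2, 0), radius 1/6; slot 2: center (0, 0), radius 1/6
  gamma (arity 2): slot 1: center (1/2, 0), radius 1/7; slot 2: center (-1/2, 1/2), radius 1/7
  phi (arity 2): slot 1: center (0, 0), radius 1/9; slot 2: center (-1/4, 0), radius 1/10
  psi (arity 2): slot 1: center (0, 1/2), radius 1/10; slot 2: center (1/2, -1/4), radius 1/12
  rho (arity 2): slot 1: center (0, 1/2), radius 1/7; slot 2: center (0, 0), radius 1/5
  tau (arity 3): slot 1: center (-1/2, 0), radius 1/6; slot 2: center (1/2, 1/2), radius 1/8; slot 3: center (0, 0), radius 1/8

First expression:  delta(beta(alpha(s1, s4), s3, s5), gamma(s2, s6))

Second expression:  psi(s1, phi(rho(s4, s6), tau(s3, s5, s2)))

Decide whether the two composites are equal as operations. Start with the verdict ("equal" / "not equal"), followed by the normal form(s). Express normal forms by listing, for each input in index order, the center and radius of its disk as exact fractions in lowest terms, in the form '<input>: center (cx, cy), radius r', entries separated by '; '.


In normal form, the first expression is s1: center (-145/288, -7/144), radius 1/648; s2: center (1/12, 0), radius 1/42; s3: center (-1/2, 1/24), radius 1/60; s4: center (-145/288, -13/288), radius 1/648; s5: center (-13/24, 1/24), radius 1/60; s6: center (-1/12, 1/12), radius 1/42
In normal form, the second expression is s1: center (0, 1/2), radius 1/10; s2: center (23/48, -1/4), radius 1/960; s3: center (19/40, -1/4), radius 1/720; s4: center (1/2, -53/216), radius 1/756; s5: center (29/60, -59/240), radius 1/960; s6: center (1/2, -1/4), radius 1/540
No match — not equal.

not equal: they reduce to s1: center (-145/288, -7/144), radius 1/648; s2: center (1/12, 0), radius 1/42; s3: center (-1/2, 1/24), radius 1/60; s4: center (-145/288, -13/288), radius 1/648; s5: center (-13/24, 1/24), radius 1/60; s6: center (-1/12, 1/12), radius 1/42 and s1: center (0, 1/2), radius 1/10; s2: center (23/48, -1/4), radius 1/960; s3: center (19/40, -1/4), radius 1/720; s4: center (1/2, -53/216), radius 1/756; s5: center (29/60, -59/240), radius 1/960; s6: center (1/2, -1/4), radius 1/540


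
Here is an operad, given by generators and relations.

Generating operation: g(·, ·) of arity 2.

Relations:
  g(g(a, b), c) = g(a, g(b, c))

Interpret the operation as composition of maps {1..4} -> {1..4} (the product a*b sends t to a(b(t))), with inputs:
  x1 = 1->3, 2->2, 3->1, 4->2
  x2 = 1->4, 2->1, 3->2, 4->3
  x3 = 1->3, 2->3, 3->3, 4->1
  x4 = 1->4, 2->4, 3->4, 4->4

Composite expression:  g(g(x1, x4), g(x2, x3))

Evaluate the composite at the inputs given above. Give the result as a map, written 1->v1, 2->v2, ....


1->2, 2->2, 3->2, 4->2

g(x1, x4) = 1->2, 2->2, 3->2, 4->2
g(x2, x3) = 1->2, 2->2, 3->2, 4->4
g(g(x1, x4), g(x2, x3)) = 1->2, 2->2, 3->2, 4->2


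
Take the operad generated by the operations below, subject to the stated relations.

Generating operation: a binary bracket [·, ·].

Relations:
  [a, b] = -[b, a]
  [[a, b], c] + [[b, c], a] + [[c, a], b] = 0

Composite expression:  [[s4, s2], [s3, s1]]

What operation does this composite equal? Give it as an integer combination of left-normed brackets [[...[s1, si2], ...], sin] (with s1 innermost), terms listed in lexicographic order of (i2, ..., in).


-[[[s1, s3], s2], s4] + [[[s1, s3], s4], s2]

In the tensor algebra, words opening s1 carry the s1-anchored form.
Composite bracket: [[s4, s2], [s3, s1]]
Applying ab - ba throughout gives 8 signed words (2^3 = 8).
The s1-initial words carry the normal form:
  word s1s3s2s4 has sign -1, contributing -[[[s1, s3], s2], s4]
  word s1s3s4s2 has sign +1, contributing +[[[s1, s3], s4], s2]


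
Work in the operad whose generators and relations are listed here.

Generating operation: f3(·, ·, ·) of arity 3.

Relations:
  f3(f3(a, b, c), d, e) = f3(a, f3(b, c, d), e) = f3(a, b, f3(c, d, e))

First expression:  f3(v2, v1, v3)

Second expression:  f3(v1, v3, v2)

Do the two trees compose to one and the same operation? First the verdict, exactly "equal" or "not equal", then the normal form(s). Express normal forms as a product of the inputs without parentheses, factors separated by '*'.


not equal — first v2 * v1 * v3, second v1 * v3 * v2

The first composite normalizes to v2 * v1 * v3
The second composite normalizes to v1 * v3 * v2
The forms do not match — not equal.


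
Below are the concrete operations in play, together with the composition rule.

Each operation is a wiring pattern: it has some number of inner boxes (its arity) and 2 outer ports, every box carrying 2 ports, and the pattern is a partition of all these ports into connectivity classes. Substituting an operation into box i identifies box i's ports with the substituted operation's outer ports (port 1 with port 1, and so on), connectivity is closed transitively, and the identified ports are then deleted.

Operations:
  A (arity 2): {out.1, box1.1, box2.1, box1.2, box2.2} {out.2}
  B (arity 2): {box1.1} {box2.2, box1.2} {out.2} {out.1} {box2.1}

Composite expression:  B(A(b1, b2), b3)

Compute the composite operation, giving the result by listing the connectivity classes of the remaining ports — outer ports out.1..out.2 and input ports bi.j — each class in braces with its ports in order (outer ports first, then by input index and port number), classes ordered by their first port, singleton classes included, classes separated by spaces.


{out.1} {out.2} {b1.1, b1.2, b2.1, b2.2} {b3.1} {b3.2}

Substituting into B glues patterns; closure does the rest.
stage A: inputs (b1, b2), connectivity {out.1, b1.1, b1.2, b2.1, b2.2} {out.2}, out.j its boundary
stage B: inputs (b1, b2, b3), connectivity {out.1} {out.2} {b1.1, b1.2, b2.1, b2.2} {b3.1} {b3.2}, out.j its boundary


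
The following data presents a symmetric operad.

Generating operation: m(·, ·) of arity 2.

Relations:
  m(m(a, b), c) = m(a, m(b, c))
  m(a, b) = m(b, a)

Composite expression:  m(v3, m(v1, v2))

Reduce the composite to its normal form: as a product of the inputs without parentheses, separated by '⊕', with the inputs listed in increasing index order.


v1 ⊕ v2 ⊕ v3

Key point: m commutes, so take the v-inputs in any fixed order.
m(v1, v2) unparenthesizes to v1 ⊕ v2
m(v3, m(v1, v2)) unparenthesizes to v3 ⊕ v1 ⊕ v2
the factors in increasing index order: v1 ⊕ v2 ⊕ v3


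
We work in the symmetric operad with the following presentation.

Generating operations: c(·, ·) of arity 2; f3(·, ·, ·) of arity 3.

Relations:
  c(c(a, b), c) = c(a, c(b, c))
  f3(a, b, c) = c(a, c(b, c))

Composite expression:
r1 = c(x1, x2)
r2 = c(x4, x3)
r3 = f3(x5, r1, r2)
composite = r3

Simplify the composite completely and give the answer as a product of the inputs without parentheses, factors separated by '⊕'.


x5 ⊕ x1 ⊕ x2 ⊕ x4 ⊕ x3

Under associativity of f3, the answer is the x's in reading order.
c(x1, x2) unparenthesizes to x1 ⊕ x2
c(x4, x3) unparenthesizes to x4 ⊕ x3
f3(x5, c(x1, x2), c(x4, x3)) unparenthesizes to x5 ⊕ x1 ⊕ x2 ⊕ x4 ⊕ x3


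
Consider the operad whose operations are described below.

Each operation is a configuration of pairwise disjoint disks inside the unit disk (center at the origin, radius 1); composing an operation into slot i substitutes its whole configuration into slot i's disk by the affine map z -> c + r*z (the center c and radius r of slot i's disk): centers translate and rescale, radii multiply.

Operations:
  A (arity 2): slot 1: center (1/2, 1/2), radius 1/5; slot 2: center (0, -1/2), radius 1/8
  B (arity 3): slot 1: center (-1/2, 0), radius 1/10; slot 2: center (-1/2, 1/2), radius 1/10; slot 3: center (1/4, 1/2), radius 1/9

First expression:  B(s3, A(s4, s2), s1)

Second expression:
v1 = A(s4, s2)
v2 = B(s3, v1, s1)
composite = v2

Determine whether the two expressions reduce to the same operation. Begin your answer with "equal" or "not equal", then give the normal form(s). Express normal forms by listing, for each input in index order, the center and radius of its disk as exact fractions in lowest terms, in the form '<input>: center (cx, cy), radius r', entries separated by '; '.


In normal form, the first expression is s1: center (1/4, 1/2), radius 1/9; s2: center (-1/2, 9/20), radius 1/80; s3: center (-1/2, 0), radius 1/10; s4: center (-9/20, 11/20), radius 1/50
In normal form, the second expression is s1: center (1/4, 1/2), radius 1/9; s2: center (-1/2, 9/20), radius 1/80; s3: center (-1/2, 0), radius 1/10; s4: center (-9/20, 11/20), radius 1/50
Both agree, so they are equal.

equal; both compose to s1: center (1/4, 1/2), radius 1/9; s2: center (-1/2, 9/20), radius 1/80; s3: center (-1/2, 0), radius 1/10; s4: center (-9/20, 11/20), radius 1/50


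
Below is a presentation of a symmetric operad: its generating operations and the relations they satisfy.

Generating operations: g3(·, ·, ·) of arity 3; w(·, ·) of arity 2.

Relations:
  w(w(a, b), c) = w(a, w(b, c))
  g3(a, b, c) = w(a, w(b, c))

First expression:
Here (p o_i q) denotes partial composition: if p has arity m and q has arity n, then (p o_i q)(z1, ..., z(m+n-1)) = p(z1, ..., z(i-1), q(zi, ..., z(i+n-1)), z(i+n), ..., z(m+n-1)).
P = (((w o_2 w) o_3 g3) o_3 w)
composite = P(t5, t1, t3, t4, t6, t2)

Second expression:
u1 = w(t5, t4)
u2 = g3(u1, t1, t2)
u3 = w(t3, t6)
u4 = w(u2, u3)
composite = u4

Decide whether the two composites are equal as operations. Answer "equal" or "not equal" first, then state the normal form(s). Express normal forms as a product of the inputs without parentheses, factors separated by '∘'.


not equal — first t5 ∘ t1 ∘ t3 ∘ t4 ∘ t6 ∘ t2, second t5 ∘ t4 ∘ t1 ∘ t2 ∘ t3 ∘ t6

The first expression reduces to t5 ∘ t1 ∘ t3 ∘ t4 ∘ t6 ∘ t2
The second expression reduces to t5 ∘ t4 ∘ t1 ∘ t2 ∘ t3 ∘ t6
Distinct normal forms: not equal.


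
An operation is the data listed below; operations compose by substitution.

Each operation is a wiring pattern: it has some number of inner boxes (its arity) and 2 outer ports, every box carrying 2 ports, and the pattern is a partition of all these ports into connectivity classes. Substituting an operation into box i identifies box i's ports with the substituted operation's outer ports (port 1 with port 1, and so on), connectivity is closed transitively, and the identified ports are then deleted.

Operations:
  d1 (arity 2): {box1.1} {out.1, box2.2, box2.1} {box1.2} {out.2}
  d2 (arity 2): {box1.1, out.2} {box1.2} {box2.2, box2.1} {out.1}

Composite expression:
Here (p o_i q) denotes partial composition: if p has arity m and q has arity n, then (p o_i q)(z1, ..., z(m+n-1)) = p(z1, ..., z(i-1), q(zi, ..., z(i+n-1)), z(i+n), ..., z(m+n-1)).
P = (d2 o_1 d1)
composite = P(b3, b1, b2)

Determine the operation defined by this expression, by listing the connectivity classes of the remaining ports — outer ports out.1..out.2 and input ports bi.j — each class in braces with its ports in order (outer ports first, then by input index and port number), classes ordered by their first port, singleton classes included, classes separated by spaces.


Substituting into d2 glues patterns; closure does the rest.
through d1, on inputs (b3, b1): {out.1, b1.1, b1.2} {out.2} {b3.1} {b3.2} (out.j = stage outer ports)
through d2, on inputs (b3, b1, b2): {out.1} {out.2, b1.1, b1.2} {b2.1, b2.2} {b3.1} {b3.2} (out.j = stage outer ports)

{out.1} {out.2, b1.1, b1.2} {b2.1, b2.2} {b3.1} {b3.2}


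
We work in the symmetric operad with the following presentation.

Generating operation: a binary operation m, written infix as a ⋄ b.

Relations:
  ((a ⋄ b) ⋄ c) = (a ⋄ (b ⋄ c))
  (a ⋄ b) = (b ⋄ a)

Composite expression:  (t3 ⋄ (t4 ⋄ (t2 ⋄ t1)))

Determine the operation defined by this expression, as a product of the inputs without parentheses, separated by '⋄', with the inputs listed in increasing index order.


t1 ⋄ t2 ⋄ t3 ⋄ t4

Any arrangement under m is one operation, so sort the t-inputs.
(t2 ⋄ t1) linearizes to t2 ⋄ t1
(t4 ⋄ (t2 ⋄ t1)) linearizes to t4 ⋄ t2 ⋄ t1
(t3 ⋄ (t4 ⋄ (t2 ⋄ t1))) linearizes to t3 ⋄ t4 ⋄ t2 ⋄ t1
rearranged into index order: t1 ⋄ t2 ⋄ t3 ⋄ t4


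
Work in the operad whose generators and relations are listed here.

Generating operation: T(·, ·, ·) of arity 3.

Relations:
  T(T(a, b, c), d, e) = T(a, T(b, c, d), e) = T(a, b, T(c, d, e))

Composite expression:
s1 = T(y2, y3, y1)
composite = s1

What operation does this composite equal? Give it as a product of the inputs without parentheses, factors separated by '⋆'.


Key point: T is associative — brackets drop, the y-order remains.
T(y2, y3, y1) flattens to y2 ⋆ y3 ⋆ y1

y2 ⋆ y3 ⋆ y1


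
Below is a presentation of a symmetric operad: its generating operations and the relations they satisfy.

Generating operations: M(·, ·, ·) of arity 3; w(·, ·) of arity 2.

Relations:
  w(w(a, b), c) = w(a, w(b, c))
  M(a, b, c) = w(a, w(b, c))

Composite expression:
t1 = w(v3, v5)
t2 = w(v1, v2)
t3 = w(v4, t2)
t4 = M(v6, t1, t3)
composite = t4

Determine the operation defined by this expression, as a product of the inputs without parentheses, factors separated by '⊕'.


v6 ⊕ v3 ⊕ v5 ⊕ v4 ⊕ v1 ⊕ v2

All parenthesizations of M agree; list the v-inputs left to right.
w(v3, v5) spells out as v3 ⊕ v5
w(v1, v2) spells out as v1 ⊕ v2
w(v4, w(v1, v2)) spells out as v4 ⊕ v1 ⊕ v2
M(v6, w(v3, v5), w(v4, w(v1, v2))) spells out as v6 ⊕ v3 ⊕ v5 ⊕ v4 ⊕ v1 ⊕ v2


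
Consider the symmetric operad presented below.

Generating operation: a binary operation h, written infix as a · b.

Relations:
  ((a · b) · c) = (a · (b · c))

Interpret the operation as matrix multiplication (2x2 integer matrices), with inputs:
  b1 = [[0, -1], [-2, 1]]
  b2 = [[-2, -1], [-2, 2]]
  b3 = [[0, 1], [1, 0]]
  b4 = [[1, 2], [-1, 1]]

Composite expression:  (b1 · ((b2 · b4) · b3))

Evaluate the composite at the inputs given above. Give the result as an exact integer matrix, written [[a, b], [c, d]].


(b2 · b4) = [[-1, -5], [-4, -2]]
((b2 · b4) · b3) = [[-5, -1], [-2, -4]]
(b1 · ((b2 · b4) · b3)) = [[2, 4], [8, -2]]

[[2, 4], [8, -2]]


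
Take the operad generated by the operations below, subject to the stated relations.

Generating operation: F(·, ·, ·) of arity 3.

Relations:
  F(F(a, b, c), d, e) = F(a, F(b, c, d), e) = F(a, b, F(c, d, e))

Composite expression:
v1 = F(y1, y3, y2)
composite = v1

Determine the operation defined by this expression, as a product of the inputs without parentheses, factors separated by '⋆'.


Every regrouping of F is equal, so read the y-inputs in written order.
F(y1, y3, y2) unparenthesizes to y1 ⋆ y3 ⋆ y2

y1 ⋆ y3 ⋆ y2


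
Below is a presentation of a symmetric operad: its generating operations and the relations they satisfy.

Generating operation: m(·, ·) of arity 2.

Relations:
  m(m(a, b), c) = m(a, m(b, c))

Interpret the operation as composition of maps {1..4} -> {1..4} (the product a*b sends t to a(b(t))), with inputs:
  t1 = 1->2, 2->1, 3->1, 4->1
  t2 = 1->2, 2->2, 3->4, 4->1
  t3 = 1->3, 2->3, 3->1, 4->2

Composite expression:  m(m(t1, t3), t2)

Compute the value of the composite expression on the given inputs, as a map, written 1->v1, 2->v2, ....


1->1, 2->1, 3->1, 4->1

m(t1, t3) = 1->1, 2->1, 3->2, 4->1
m(m(t1, t3), t2) = 1->1, 2->1, 3->1, 4->1


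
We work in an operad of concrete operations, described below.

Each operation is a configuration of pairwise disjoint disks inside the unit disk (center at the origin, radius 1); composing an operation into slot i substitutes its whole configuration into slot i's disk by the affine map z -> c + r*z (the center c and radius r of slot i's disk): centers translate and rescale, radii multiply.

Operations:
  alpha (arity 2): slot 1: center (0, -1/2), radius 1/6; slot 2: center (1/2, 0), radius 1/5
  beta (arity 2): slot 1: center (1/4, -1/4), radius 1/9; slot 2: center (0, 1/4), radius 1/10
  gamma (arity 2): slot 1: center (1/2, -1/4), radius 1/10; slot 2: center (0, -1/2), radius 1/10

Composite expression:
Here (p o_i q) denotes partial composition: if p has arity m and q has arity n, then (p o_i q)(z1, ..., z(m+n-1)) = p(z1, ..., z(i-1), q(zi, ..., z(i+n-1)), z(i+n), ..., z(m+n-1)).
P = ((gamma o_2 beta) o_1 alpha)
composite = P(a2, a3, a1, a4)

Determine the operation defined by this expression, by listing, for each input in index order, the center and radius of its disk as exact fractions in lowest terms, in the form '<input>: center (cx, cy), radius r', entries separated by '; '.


a1: center (1/40, -21/40), radius 1/90; a2: center (1/2, -3/10), radius 1/60; a3: center (11/20, -1/4), radius 1/50; a4: center (0, -19/40), radius 1/100

Only the slot chain above each a matters under gamma; compose those maps.
for a2, the 2-step affine chain lands on center (1/2, -3/10), radius 1/60
for a3, the 2-step affine chain lands on center (11/20, -1/4), radius 1/50
for a1, the 2-step affine chain lands on center (1/40, -21/40), radius 1/90
for a4, the 2-step affine chain lands on center (0, -19/40), radius 1/100


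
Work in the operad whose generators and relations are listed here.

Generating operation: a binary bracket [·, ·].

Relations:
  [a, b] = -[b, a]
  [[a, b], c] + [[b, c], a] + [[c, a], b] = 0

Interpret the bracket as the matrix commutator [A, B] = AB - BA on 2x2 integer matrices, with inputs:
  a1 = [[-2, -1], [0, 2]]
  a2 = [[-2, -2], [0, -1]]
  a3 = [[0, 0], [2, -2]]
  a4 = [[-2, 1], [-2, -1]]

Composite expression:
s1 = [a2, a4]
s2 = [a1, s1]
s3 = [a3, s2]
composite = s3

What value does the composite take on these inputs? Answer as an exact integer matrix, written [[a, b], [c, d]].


[[-40, 40], [24, 40]]

[a2, a4] = [[4, -3], [-2, -4]]
[a1, [a2, a4]] = [[2, 20], [-8, -2]]
[a3, [a1, [a2, a4]]] = [[-40, 40], [24, 40]]


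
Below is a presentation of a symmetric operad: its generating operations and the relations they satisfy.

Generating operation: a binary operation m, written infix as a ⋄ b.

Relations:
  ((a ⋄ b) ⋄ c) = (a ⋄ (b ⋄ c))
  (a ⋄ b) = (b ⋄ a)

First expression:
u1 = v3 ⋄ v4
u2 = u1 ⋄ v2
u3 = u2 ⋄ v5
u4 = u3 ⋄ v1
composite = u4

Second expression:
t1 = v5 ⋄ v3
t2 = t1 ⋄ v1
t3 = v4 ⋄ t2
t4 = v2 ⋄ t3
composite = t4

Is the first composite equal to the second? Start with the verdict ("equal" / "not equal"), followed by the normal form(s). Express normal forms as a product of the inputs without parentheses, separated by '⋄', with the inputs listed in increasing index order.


The first expression reduces to v1 ⋄ v2 ⋄ v3 ⋄ v4 ⋄ v5
The second expression reduces to v1 ⋄ v2 ⋄ v3 ⋄ v4 ⋄ v5
Same normal form: equal.

equal; the common form is v1 ⋄ v2 ⋄ v3 ⋄ v4 ⋄ v5


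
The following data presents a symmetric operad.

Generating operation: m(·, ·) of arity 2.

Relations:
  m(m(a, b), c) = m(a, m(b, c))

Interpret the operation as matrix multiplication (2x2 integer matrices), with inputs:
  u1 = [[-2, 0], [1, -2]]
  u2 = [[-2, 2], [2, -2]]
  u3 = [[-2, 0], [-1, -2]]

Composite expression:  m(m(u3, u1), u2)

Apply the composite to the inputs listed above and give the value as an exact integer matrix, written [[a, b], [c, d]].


m(u3, u1) = [[4, 0], [0, 4]]
m(m(u3, u1), u2) = [[-8, 8], [8, -8]]

[[-8, 8], [8, -8]]


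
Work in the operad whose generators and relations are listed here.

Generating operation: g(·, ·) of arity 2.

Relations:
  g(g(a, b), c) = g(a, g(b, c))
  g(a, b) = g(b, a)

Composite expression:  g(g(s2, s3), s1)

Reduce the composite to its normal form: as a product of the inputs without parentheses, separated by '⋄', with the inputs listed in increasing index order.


s1 ⋄ s2 ⋄ s3


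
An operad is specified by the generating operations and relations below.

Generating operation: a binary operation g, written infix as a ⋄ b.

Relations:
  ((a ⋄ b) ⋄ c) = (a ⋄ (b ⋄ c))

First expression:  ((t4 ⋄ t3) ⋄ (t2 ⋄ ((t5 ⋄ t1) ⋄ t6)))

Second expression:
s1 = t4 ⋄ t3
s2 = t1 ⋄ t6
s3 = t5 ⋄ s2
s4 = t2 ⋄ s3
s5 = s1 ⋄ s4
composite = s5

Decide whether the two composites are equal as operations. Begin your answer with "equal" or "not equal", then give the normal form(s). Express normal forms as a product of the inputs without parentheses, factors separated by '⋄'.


In normal form, the first expression is t4 ⋄ t3 ⋄ t2 ⋄ t5 ⋄ t1 ⋄ t6
In normal form, the second expression is t4 ⋄ t3 ⋄ t2 ⋄ t5 ⋄ t1 ⋄ t6
Same normal form: equal.

equal; both compose to t4 ⋄ t3 ⋄ t2 ⋄ t5 ⋄ t1 ⋄ t6


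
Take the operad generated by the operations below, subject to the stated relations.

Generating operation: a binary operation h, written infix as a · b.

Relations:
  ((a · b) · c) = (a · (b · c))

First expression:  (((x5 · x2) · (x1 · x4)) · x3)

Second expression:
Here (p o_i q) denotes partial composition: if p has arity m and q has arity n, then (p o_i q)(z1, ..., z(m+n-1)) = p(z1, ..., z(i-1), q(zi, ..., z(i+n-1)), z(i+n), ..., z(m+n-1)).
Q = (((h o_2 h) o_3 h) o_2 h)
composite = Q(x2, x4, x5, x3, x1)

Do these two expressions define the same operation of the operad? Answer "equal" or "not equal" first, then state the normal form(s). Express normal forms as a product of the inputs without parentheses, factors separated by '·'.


not equal — first x5 · x2 · x1 · x4 · x3, second x2 · x4 · x5 · x3 · x1

The first composite normalizes to x5 · x2 · x1 · x4 · x3
The second composite normalizes to x2 · x4 · x5 · x3 · x1
No match — not equal.


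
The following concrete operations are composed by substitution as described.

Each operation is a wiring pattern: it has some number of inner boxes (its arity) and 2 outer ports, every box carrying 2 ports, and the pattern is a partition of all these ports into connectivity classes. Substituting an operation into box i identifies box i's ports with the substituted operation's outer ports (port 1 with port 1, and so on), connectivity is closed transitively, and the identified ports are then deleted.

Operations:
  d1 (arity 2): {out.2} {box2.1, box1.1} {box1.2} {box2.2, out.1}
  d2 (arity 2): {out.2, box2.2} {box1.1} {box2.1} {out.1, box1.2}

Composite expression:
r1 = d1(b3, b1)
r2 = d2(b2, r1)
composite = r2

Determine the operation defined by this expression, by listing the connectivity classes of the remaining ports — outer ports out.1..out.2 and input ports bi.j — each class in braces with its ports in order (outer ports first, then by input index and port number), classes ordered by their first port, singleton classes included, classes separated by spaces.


Connectivity passes through glued d2-boundaries; trace each wire chain.
through d1, on inputs (b3, b1): {out.1, b1.2} {out.2} {b1.1, b3.1} {b3.2} (out.j = stage outer ports)
through d2, on inputs (b2, b3, b1): {out.1, b2.2} {out.2} {b1.1, b3.1} {b1.2} {b2.1} {b3.2} (out.j = stage outer ports)

{out.1, b2.2} {out.2} {b1.1, b3.1} {b1.2} {b2.1} {b3.2}


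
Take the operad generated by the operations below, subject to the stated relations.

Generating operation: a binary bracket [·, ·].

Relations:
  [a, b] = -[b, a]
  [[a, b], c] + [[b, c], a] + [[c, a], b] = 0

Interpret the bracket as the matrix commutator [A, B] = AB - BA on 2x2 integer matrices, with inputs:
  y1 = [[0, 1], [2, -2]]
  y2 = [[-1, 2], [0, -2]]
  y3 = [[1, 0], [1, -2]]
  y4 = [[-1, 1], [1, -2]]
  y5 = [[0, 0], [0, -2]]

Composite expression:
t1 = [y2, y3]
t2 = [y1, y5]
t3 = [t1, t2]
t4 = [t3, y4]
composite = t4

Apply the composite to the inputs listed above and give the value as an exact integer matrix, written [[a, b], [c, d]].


[[8, -44], [36, -8]]

[y2, y3] = [[2, -6], [-1, -2]]
[y1, y5] = [[0, -2], [4, 0]]
[[y2, y3], [y1, y5]] = [[-26, -8], [-16, 26]]
[[[y2, y3], [y1, y5]], y4] = [[8, -44], [36, -8]]


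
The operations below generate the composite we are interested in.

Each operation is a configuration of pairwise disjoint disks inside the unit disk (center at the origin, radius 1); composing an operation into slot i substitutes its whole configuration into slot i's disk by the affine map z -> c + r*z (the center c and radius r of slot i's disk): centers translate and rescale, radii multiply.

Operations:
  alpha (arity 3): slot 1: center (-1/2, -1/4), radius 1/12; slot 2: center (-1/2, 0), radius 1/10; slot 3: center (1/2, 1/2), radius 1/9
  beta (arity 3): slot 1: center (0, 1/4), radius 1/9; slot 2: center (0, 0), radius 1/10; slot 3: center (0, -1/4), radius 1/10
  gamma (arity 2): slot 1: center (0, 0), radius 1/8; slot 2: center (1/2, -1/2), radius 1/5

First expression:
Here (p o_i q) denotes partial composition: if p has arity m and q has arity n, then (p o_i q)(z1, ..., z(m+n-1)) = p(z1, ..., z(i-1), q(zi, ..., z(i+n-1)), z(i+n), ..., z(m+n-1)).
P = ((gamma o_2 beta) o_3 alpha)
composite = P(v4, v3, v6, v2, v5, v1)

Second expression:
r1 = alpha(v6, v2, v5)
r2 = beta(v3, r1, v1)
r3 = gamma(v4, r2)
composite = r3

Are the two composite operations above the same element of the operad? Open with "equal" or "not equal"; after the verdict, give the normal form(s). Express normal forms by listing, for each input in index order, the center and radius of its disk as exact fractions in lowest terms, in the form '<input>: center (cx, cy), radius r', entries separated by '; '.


equal — both sides give v1: center (1/2, -11/20), radius 1/50; v2: center (49/100, -1/2), radius 1/500; v3: center (1/2, -9/20), radius 1/45; v4: center (0, 0), radius 1/8; v5: center (51/100, -49/100), radius 1/450; v6: center (49/100, -101/200), radius 1/600


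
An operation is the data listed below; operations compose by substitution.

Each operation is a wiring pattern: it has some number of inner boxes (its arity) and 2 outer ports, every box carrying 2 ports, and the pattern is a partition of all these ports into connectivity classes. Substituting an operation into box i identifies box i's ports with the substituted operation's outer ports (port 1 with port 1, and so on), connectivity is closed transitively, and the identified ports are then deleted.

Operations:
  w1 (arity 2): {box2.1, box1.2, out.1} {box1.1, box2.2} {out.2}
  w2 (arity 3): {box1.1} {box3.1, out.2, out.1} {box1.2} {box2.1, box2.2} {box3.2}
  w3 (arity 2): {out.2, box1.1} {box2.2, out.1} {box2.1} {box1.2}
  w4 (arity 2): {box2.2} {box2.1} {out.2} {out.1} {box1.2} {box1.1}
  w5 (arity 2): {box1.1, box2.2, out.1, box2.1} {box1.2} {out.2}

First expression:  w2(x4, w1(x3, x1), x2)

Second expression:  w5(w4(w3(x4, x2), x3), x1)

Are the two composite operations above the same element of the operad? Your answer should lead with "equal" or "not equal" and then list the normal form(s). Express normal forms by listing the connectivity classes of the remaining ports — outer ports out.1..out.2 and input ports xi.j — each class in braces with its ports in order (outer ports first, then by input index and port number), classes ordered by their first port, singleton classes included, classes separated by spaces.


Reducing the first expression gives {out.1, out.2, x2.1} {x1.1, x3.2} {x1.2, x3.1} {x2.2} {x4.1} {x4.2}
Reducing the second expression gives {out.1, x1.1, x1.2} {out.2} {x2.1} {x2.2} {x3.1} {x3.2} {x4.1} {x4.2}
Distinct normal forms: not equal.

not equal: they reduce to {out.1, out.2, x2.1} {x1.1, x3.2} {x1.2, x3.1} {x2.2} {x4.1} {x4.2} and {out.1, x1.1, x1.2} {out.2} {x2.1} {x2.2} {x3.1} {x3.2} {x4.1} {x4.2}


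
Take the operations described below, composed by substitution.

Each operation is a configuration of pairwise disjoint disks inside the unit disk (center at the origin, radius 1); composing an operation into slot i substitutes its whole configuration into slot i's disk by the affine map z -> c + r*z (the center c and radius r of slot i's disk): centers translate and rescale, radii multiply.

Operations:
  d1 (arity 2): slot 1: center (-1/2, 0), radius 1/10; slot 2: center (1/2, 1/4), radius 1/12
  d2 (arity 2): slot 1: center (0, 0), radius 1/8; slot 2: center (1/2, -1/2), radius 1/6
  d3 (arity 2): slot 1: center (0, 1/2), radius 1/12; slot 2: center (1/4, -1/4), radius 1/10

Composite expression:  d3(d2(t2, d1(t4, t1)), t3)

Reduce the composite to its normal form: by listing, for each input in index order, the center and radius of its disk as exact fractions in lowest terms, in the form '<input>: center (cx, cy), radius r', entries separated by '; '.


Each t-disk chains the slot maps above it in d3; radii multiply.
input t2: applying the 2 nested substitutions gives center (0, 1/2), radius 1/96
input t4: applying the 3 nested substitutions gives center (5/144, 11/24), radius 1/720
input t1: applying the 3 nested substitutions gives center (7/144, 133/288), radius 1/864
input t3: applying the 1 nested substitution gives center (1/4, -1/4), radius 1/10

t1: center (7/144, 133/288), radius 1/864; t2: center (0, 1/2), radius 1/96; t3: center (1/4, -1/4), radius 1/10; t4: center (5/144, 11/24), radius 1/720


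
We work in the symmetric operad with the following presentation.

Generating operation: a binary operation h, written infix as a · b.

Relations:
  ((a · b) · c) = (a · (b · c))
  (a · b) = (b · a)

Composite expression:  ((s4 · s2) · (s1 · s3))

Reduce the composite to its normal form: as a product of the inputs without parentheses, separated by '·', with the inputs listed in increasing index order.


With h associative and commutative, the s-input set is all that matters.
(s4 · s2) spells out as s4 · s2
(s1 · s3) spells out as s1 · s3
((s4 · s2) · (s1 · s3)) spells out as s4 · s2 · s1 · s3
rearranged into index order: s1 · s2 · s3 · s4

s1 · s2 · s3 · s4


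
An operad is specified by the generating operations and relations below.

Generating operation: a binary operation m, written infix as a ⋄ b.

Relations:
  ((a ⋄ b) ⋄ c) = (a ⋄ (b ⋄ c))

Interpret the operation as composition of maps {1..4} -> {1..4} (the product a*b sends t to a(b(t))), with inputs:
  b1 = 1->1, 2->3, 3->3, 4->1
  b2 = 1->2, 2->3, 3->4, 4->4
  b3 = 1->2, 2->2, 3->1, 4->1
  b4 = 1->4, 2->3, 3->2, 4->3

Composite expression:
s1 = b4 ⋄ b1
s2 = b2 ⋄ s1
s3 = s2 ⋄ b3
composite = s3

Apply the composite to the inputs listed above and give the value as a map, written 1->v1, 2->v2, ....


1->3, 2->3, 3->4, 4->4

(b4 ⋄ b1) = 1->4, 2->2, 3->2, 4->4
(b2 ⋄ (b4 ⋄ b1)) = 1->4, 2->3, 3->3, 4->4
((b2 ⋄ (b4 ⋄ b1)) ⋄ b3) = 1->3, 2->3, 3->4, 4->4


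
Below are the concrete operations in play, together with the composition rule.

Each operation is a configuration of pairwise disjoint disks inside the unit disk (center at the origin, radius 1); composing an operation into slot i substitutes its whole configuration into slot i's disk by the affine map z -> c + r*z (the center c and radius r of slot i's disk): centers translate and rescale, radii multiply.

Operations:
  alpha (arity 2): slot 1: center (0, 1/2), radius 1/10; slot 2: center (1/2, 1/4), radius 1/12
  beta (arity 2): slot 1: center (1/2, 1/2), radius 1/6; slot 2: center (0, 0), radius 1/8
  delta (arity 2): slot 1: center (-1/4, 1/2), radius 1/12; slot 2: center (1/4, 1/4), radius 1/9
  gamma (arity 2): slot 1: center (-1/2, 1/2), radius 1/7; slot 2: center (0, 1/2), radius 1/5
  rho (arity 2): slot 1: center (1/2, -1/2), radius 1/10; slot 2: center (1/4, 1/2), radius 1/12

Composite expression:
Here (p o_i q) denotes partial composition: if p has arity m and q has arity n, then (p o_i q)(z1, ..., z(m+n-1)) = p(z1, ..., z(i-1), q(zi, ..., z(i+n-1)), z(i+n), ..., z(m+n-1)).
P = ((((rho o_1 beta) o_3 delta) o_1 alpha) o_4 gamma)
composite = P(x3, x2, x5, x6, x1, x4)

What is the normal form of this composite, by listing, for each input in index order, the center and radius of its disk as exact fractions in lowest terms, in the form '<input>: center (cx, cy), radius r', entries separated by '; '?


x1: center (11/48, 157/288), radius 1/720; x2: center (67/120, -107/240), radius 1/720; x3: center (11/20, -53/120), radius 1/600; x4: center (13/48, 25/48), radius 1/108; x5: center (1/2, -1/2), radius 1/80; x6: center (65/288, 157/288), radius 1/1008

Each x-disk chains the slot maps above it in rho; radii multiply.
input x3: applying the 3 nested substitutions gives center (11/20, -53/120), radius 1/600
input x2: applying the 3 nested substitutions gives center (67/120, -107/240), radius 1/720
input x5: applying the 2 nested substitutions gives center (1/2, -1/2), radius 1/80
input x6: applying the 3 nested substitutions gives center (65/288, 157/288), radius 1/1008
input x1: applying the 3 nested substitutions gives center (11/48, 157/288), radius 1/720
input x4: applying the 2 nested substitutions gives center (13/48, 25/48), radius 1/108


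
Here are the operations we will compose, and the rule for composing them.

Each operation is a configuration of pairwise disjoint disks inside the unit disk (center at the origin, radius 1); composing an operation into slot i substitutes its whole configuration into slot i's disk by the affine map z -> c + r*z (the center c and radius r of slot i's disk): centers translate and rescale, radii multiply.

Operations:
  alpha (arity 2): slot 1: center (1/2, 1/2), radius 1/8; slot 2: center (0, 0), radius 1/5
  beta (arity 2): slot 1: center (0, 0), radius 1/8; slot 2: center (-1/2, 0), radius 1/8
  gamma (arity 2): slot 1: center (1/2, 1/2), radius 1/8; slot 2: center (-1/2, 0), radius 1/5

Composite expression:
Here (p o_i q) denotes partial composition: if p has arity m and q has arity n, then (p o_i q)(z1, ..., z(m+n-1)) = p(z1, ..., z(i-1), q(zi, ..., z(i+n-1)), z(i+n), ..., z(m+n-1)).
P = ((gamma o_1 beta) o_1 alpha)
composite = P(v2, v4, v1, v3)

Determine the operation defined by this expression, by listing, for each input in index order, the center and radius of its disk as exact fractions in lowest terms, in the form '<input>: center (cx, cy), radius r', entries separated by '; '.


v1: center (7/16, 1/2), radius 1/64; v2: center (65/128, 65/128), radius 1/512; v3: center (-1/2, 0), radius 1/5; v4: center (1/2, 1/2), radius 1/320

Below gamma, radii multiply path by path; the v-disk centers shift.
v2 passes through 3 substitutions, ending at center (65/128, 65/128), radius 1/512
v4 passes through 3 substitutions, ending at center (1/2, 1/2), radius 1/320
v1 passes through 2 substitutions, ending at center (7/16, 1/2), radius 1/64
v3 passes through 1 substitution, ending at center (-1/2, 0), radius 1/5
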